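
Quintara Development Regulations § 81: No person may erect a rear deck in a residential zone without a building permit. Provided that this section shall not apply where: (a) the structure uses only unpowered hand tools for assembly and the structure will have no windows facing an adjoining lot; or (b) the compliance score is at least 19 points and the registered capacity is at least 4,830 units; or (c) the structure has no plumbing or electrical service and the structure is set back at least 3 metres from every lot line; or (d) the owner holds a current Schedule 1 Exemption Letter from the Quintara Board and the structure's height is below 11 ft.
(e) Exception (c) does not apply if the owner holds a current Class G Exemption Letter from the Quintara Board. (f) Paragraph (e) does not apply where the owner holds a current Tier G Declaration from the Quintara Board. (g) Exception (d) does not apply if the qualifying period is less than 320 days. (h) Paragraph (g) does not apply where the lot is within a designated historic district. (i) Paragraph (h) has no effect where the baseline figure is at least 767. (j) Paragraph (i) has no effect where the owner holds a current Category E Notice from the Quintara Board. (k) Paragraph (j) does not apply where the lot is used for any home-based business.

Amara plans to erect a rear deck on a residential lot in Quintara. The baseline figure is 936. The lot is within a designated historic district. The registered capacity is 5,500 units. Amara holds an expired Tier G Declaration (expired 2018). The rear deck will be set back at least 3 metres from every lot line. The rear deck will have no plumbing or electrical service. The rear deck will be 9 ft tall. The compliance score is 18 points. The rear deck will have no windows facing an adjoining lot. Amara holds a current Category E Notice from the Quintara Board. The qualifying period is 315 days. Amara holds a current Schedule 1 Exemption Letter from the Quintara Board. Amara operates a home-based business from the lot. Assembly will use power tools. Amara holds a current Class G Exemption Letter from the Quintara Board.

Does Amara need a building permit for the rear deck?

Exception (a) requires that the structure uses only unpowered hand tools for assembly; but assembly uses power tools, so (a) is unavailable.
Exception (b) fails — the compliance score is 18 points, short of 19 points.
Exception (c): there is no plumbing or electrical service; the setback is at least 3 m on every side — every condition holds. However, paragraphs (e)–(f) must be considered: (e) is triggered — a current Class G Exemption Letter is held. (f) does not operate here (the Tier G Declaration is not current), so (e) stands. So (c) is unavailable.
Exception (d) is satisfied on its face — a current Schedule 1 Exemption Letter is held; the structure's height is 9 ft, below the 11 ft limit. Turning to paragraphs (g)–(k): (g) is triggered — the qualifying period is 315 days, less than the 320 days limit. (h) operates (the lot is in a historic district), but is displaced by (i): (i) is triggered — the baseline figure is 936, meeting the 767 threshold. (j) would limit (i) — a current Category E Notice is held — but (k) sets (j) aside: (k) operates — a home-based business operates on the lot. Exception (d) does not apply.
None of the exceptions is available; § 81 applies in full.

Yes — Amara must obtain a building permit.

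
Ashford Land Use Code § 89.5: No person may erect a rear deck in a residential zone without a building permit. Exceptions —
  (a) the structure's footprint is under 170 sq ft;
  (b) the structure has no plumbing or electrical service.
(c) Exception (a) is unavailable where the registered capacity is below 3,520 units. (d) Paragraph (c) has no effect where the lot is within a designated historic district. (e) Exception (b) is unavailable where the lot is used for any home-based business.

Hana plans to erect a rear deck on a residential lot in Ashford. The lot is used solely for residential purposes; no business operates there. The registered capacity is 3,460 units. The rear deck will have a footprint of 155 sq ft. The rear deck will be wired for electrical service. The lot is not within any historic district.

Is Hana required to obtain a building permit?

Yes — Hana must obtain a building permit.

Exception (a) is satisfied on its face — the structure's footprint is 155 sq ft, under the 170 sq ft limit. Turning to paragraphs (c)–(d): (c) operates — the registered capacity is 3,460 units, below the 3,520 units limit. (d), which would lift (c), is not engaged — the lot is not in a historic district. So (a) is unavailable.
Exception (b) fails — electrical service is planned.
No exception displaces § 89.5.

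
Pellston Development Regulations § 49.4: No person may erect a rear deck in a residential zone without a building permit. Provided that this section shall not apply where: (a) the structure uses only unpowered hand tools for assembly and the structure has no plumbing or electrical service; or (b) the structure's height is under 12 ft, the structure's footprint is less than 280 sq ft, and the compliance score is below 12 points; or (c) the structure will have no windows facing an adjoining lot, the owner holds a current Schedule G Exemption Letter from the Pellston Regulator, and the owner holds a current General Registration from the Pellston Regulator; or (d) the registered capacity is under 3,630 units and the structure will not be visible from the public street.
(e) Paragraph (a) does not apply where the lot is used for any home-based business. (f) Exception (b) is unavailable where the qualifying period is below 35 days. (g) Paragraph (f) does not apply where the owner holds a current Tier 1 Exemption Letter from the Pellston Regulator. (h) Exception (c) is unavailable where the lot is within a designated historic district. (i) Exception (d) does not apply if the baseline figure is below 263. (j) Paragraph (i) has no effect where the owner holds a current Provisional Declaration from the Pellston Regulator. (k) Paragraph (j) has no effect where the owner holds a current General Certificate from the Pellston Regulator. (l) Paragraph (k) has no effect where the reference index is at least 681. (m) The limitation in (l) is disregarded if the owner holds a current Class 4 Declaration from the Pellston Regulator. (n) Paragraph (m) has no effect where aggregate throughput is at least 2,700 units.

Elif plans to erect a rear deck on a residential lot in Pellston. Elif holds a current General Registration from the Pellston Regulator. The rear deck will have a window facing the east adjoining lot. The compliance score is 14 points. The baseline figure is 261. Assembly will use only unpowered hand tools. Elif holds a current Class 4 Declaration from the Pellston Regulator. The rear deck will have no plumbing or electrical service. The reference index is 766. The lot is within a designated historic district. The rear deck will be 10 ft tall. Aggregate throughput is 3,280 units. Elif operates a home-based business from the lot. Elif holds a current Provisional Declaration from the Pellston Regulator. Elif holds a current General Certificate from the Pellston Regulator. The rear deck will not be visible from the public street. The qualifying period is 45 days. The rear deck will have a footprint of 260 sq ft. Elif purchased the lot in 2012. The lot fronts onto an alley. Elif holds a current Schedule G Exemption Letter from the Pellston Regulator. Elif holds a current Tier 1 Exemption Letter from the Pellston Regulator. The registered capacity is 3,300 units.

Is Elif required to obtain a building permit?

No — exception (d) applies; Elif does not need a building permit.

Exception (a)'s conditions are all satisfied: assembly uses only hand tools; there is no plumbing or electrical service. But applying paragraph (e): (e) operates — a home-based business operates on the lot. (a) is therefore removed.
Exception (b) fails — the compliance score is 14 points, not below 12 points.
Exception (c) fails — a window faces an adjoining lot.
Exception (d)'s conditions are all satisfied: the registered capacity is 3,300 units, under the 3,630 units limit; the structure will not be visible from the street. Under paragraphs (i)–(n): (i) would limit (d) — the baseline figure is 261, below the 263 limit — but (j) sets (i) aside: (j) is engaged — a current Provisional Declaration is held. (k) would limit (j) — a current General Certificate is held — but (l) sets (k) aside: (l) operates against (k): the reference index is 766, meeting the 681 threshold. (m) would limit (l) — a current Class 4 Declaration is held — but (n) sets (m) aside: (n) operates — aggregate throughput is 3,280 units, meeting the 2,700 units threshold. (d) remains available.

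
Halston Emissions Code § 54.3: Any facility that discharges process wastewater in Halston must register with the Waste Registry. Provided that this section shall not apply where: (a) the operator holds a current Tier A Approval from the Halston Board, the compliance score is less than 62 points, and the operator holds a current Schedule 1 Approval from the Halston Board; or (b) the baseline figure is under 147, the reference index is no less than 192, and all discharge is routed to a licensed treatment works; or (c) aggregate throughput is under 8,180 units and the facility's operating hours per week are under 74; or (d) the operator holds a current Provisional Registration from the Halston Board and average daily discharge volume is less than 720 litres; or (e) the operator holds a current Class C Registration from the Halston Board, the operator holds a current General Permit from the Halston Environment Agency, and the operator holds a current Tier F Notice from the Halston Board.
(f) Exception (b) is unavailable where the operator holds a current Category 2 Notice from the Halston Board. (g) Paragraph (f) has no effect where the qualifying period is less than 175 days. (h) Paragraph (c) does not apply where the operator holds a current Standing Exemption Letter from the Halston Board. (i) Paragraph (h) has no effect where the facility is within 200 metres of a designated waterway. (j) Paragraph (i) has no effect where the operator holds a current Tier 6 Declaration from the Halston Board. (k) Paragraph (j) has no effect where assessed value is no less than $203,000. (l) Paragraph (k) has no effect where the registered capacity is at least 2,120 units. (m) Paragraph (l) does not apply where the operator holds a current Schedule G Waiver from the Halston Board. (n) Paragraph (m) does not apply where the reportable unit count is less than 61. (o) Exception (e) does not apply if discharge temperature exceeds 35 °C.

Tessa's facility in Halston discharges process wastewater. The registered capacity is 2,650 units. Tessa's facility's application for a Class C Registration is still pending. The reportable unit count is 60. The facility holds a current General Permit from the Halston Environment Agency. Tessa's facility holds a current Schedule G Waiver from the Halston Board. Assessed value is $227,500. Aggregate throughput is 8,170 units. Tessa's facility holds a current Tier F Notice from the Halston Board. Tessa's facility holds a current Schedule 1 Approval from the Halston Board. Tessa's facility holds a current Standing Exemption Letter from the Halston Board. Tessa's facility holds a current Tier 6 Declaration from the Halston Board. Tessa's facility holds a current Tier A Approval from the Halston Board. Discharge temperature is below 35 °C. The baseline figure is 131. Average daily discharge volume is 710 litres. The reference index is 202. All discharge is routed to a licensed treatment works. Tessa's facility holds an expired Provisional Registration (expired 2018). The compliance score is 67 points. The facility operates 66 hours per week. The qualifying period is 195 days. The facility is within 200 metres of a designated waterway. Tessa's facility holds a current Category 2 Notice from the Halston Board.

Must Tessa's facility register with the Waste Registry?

Yes — Tessa's facility must register with the Waste Registry.

Exception (a) requires that the compliance score is less than 62 points; but the compliance score is 67 points, not less than 62 points, so (a) is unavailable.
Exception (b)'s conditions are all satisfied: the baseline figure is 131, under the 147 limit; the reference index is 202, meeting the 192 threshold; discharge is routed to a licensed treatment works. Turning to paragraphs (f)–(g): (f) operates — a current Category 2 Notice is held. (g), which would lift (f), is not triggered — the qualifying period is 195 days, not less than 175 days. (b) is therefore removed.
Exception (c)'s conditions are all satisfied: aggregate throughput is 8,170 units, under the 8,180 units limit; the facility's operating hours per week are 66, under the 74 limit. But: (h) operates against (c): a current Standing Exemption Letter is held. (i) would limit (h) — the facility is within 200 m of a designated waterway — but (j) sets (i) aside: (j) applies — a current Tier 6 Declaration is held. (k) would limit (j) — assessed value is $227,500, meeting the $203,000 threshold — but (l) sets (k) aside: (l) operates against (k): the registered capacity is 2,650 units, meeting the 2,120 units threshold. (m) would limit (l) — a current Schedule G Waiver is held — but (n) sets (m) aside: (n) operates against (m): the reportable unit count is 60, less than the 61 limit. Exception (c) does not apply.
Exception (d) fails — there is no Provisional Registration in force.
Exception (e) requires that the operator holds a current Class C Registration from the Halston Board; but the Class C Registration is not current, so (e) is unavailable.
No exception applies. The general rule governs.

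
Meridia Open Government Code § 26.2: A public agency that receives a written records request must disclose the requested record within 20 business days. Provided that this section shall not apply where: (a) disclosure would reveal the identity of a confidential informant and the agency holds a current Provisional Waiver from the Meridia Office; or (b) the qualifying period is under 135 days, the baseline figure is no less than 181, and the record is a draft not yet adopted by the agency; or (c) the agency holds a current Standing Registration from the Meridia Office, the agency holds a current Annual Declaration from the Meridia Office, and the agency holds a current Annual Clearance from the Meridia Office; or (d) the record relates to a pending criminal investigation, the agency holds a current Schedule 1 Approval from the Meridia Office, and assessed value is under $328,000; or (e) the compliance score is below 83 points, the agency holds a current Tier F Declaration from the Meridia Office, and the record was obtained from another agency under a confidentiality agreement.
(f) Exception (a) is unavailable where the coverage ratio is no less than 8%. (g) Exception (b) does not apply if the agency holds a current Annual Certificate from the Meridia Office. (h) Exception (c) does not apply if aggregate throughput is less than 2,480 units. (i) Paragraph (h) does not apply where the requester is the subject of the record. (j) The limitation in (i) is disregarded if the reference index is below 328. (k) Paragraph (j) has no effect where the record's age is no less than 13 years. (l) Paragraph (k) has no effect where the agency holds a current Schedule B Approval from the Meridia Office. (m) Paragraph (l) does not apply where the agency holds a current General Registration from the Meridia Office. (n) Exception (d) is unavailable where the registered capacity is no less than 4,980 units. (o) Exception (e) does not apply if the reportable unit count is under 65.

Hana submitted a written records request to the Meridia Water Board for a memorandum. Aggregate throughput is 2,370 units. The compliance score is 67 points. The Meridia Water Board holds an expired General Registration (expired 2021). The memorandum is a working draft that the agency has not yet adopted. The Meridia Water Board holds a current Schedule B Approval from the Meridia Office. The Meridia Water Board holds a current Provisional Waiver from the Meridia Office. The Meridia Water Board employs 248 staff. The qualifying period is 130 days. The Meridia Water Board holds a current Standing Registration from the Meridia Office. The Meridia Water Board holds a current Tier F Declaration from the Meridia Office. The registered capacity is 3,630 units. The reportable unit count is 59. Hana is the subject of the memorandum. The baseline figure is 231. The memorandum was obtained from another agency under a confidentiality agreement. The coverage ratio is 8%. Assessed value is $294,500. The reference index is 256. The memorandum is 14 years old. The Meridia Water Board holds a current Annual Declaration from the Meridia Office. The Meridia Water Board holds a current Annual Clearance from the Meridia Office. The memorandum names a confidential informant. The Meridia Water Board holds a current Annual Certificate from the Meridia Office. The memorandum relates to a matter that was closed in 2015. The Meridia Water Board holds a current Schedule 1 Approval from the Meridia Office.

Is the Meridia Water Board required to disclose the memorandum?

Exception (a) is satisfied on its face — the memorandum names a confidential informant; a current Provisional Waiver is held. However, paragraph (f) must be considered: (f) operates against (a): the coverage ratio is 8%, meeting the 8% threshold. So (a) is unavailable.
All of (b)'s requirements are met (the qualifying period is 130 days, under the 135 days limit; the baseline figure is 231, meeting the 181 threshold; the memorandum is an unadopted draft). However, paragraph (g) must be considered: (g) operates against (b): a current Annual Certificate is held. So (b) is unavailable.
Exception (c) is satisfied on its face — a current Standing Registration is held; a current Annual Declaration is held; a current Annual Clearance is held. But applying paragraphs (h)–(m): (h) is triggered — aggregate throughput is 2,370 units, less than the 2,480 units limit. (i) is engaged (Hana is the subject of the memorandum), but is itself disapplied by (j): (j) operates against (i): the reference index is 256, below the 328 limit. (k) would limit (j) — the record's age is 14 years, meeting the 13 years threshold — but (l) sets (k) aside: (l) operates against (k): a current Schedule B Approval is held. (m), which would lift (l), does not operate here — the General Registration is not current. So (c) is unavailable.
Exception (d) does not apply: the memorandum relates to a closed matter.
Exception (e) is satisfied on its face — the compliance score is 67 points, below the 83 points limit; a current Tier F Declaration is held; the memorandum was obtained under a confidentiality agreement. Turning to paragraph (o): (o) operates — the reportable unit count is 59, under the 65 limit. (e) is therefore removed.
No exception is made out. the Meridia Water Board falls within the general rule.

Yes — the Meridia Water Board must disclose the memorandum.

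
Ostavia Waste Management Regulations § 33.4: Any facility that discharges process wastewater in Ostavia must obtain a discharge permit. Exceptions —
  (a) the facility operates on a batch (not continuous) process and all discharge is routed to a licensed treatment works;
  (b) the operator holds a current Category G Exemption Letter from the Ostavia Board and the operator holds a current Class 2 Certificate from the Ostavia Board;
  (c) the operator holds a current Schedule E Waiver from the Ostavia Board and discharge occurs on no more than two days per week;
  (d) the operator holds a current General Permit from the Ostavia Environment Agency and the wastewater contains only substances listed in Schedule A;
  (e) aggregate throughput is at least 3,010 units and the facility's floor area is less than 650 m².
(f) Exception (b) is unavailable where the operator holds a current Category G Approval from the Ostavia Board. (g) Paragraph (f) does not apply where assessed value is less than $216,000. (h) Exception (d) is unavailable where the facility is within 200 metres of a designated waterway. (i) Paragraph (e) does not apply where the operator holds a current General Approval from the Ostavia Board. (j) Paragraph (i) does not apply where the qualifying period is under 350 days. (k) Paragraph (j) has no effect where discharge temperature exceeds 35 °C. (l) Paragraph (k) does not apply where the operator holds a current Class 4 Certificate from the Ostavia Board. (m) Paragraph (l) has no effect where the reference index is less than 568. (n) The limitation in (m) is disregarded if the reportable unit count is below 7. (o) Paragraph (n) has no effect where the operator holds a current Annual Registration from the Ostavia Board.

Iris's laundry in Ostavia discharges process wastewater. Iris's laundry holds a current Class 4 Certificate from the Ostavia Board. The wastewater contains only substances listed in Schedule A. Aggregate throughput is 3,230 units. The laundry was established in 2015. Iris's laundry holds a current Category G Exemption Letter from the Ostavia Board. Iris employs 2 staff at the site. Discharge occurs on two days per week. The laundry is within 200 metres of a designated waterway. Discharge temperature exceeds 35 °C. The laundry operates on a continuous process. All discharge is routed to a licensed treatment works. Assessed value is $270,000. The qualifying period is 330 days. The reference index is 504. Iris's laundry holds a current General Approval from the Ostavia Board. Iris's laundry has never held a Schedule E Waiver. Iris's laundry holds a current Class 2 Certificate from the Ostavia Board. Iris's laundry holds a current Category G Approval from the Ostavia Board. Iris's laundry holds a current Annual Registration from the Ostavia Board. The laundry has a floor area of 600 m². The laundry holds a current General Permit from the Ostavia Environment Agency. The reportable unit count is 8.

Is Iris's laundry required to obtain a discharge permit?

Yes — Iris's laundry must obtain a discharge permit.

Exception (a) fails — the facility operates on a continuous process.
All of (b)'s requirements are met (a current Category G Exemption Letter is held; a current Class 2 Certificate is held). However, paragraphs (f)–(g) must be considered: (f) operates against (b): a current Category G Approval is held. (g), which would lift (f), is not triggered — assessed value is $270,000, not less than $216,000. (b) is therefore removed.
Exception (c) does not apply: there is no Schedule E Waiver in force.
Exception (d): a current General Permit is held; the wastewater is Schedule-A-only — every condition holds. But applying paragraph (h): (h) is triggered — the laundry is within 200 m of a designated waterway. (d) is therefore removed.
Exception (e): aggregate throughput is 3,230 units, meeting the 3,010 units threshold; the facility's floor area is 600 m², less than the 650 m² limit — every condition holds. But: (i) operates against (e): a current General Approval is held. (j) is triggered (the qualifying period is 330 days, under the 350 days limit), but is overridden by (k): (k) operates against (j): discharge temperature exceeds 35 °C. (l) is triggered (a current Class 4 Certificate is held), but is overridden by (m): (m) operates against (l): the reference index is 504, less than the 568 limit. (n) is not triggered (the reportable unit count is 8, not below 7), so (m) stands. Exception (e) does not apply.
No exception displaces § 33.4.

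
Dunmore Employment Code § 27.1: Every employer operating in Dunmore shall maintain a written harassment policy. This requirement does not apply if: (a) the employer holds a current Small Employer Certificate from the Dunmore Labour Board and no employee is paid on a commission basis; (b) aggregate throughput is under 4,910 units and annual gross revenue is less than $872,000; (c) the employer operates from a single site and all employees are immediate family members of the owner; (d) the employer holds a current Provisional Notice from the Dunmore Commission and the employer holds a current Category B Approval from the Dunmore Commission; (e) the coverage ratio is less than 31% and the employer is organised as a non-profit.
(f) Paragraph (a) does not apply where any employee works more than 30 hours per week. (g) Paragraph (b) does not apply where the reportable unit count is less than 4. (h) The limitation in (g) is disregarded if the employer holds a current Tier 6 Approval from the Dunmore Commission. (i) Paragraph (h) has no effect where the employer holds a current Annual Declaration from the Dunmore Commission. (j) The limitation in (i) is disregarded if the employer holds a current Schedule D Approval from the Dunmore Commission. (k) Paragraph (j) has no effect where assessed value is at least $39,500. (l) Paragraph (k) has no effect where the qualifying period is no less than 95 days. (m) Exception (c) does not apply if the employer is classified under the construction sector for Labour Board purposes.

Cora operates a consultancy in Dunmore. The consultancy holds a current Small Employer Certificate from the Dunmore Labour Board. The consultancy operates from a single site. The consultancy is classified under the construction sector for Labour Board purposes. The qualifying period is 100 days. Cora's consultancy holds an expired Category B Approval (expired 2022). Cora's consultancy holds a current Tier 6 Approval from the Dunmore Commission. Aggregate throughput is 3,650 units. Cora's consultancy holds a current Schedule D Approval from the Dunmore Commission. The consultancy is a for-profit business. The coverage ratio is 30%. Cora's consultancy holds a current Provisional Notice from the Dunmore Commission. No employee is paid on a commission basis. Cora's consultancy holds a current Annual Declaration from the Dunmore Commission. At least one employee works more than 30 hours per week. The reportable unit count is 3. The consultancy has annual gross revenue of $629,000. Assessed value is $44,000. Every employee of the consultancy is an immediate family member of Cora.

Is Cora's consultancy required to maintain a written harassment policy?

No — exception (b) applies; Cora's consultancy is not required to maintain a written harassment policy.

All of (a)'s requirements are met (a current Small Employer Certificate is held; no employee is paid on commission). But applying paragraph (f): (f) is triggered — at least one employee exceeds 30 hours/week. Exception (a) does not apply.
Exception (b) is satisfied on its face — aggregate throughput is 3,650 units, under the 4,910 units limit; annual gross revenue is $629,000, less than the $872,000 limit. Applying paragraphs (g)–(l): (g) operates (the reportable unit count is 3, less than the 4 limit), but is itself disapplied by (h): (h) operates against (g): a current Tier 6 Approval is held. (i) applies (a current Annual Declaration is held), but is displaced by (j): (j) operates — a current Schedule D Approval is held. (k) applies (assessed value is $44,000, meeting the $39,500 threshold), but is displaced by (l): (l) is triggered — the qualifying period is 100 days, meeting the 95 days threshold. (b) remains available.
All of (c)'s requirements are met (the employer operates from a single site; every employee is an immediate family member). Turning to paragraph (m): (m) operates against (c): the consultancy is classified under the construction sector. So (c) is unavailable.
Exception (d) requires that the employer holds a current Category B Approval from the Dunmore Commission; but there is no Category B Approval in force, so (d) is unavailable.
Exception (e) does not apply: the employer is for-profit.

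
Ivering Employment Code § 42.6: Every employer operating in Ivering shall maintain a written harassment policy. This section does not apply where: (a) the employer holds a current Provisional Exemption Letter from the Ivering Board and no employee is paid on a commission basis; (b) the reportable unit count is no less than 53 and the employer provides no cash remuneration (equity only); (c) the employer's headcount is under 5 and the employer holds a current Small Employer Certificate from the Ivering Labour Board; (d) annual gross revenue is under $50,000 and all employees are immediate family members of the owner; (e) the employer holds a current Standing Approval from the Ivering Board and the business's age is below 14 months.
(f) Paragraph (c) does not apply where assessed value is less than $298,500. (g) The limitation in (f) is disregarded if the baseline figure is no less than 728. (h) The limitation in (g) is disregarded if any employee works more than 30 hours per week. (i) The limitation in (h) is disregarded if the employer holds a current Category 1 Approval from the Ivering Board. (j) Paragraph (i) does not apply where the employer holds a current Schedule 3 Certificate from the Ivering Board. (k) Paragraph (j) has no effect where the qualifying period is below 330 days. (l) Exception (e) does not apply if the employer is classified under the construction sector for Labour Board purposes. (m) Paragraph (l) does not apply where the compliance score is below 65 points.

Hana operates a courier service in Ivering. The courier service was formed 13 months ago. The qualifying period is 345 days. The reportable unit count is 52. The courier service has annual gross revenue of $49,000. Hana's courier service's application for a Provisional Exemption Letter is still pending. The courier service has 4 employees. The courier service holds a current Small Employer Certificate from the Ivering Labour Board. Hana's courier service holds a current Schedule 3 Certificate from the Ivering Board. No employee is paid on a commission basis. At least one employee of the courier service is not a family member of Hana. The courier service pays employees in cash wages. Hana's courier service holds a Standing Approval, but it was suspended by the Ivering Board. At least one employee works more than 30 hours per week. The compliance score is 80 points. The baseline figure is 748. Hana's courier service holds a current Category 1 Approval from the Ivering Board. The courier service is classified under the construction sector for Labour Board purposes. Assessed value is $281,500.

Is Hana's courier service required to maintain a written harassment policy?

Yes — Hana's courier service must maintain a written harassment policy.

Exception (a) fails — no current Provisional Exemption Letter is held.
Exception (b) does not apply: the reportable unit count is 52, short of 53.
Exception (c)'s conditions are all satisfied: the employer's headcount is 4, under the 5 limit; a current Small Employer Certificate is held. But applying paragraphs (f)–(k): (f) is engaged — assessed value is $281,500, less than the $298,500 limit. (g) is engaged (the baseline figure is 748, meeting the 728 threshold), but is overridden by (h): (h) applies — at least one employee exceeds 30 hours/week. (i) is engaged (a current Category 1 Approval is held), but is itself disapplied by (j): (j) operates — a current Schedule 3 Certificate is held. (k) is inapplicable (the qualifying period is 345 days, not below 330 days), so (j) stands. (c) is therefore removed.
Exception (d) requires that all employees are immediate family members of the owner; but at least one employee is not a family member, so (d) is unavailable.
Exception (e) fails — the Standing Approval is not current.
No exception displaces § 42.6.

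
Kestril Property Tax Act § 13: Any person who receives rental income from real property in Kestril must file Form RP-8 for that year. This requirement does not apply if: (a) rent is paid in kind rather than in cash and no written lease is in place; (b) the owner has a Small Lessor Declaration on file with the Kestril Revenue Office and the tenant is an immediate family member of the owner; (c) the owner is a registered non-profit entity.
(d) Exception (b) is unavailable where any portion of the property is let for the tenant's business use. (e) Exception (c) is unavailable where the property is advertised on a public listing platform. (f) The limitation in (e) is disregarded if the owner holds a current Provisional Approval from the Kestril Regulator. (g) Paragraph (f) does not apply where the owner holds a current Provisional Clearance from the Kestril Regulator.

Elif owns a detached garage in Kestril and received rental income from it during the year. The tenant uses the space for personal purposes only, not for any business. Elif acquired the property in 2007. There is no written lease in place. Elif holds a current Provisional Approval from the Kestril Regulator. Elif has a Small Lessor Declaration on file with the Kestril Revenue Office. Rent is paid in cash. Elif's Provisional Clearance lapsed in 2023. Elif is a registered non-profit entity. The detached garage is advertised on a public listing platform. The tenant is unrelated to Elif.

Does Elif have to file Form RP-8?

No — exception (c) applies; Elif is not required to file Form RP-8.

Exception (a) requires that rent is paid in kind rather than in cash; but rent is paid in cash, so (a) is unavailable.
Exception (b) requires that the tenant is an immediate family member of the owner; but the tenant is unrelated to the owner, so (b) is unavailable.
Exception (c): Elif is a registered non-profit — every condition holds. Applying paragraphs (e)–(g): (e) operates (the property is publicly advertised), but yields to (f): (f) operates against (e): a current Provisional Approval is held. (g), which would lift (f), is not triggered — there is no Provisional Clearance in force. So (c) applies.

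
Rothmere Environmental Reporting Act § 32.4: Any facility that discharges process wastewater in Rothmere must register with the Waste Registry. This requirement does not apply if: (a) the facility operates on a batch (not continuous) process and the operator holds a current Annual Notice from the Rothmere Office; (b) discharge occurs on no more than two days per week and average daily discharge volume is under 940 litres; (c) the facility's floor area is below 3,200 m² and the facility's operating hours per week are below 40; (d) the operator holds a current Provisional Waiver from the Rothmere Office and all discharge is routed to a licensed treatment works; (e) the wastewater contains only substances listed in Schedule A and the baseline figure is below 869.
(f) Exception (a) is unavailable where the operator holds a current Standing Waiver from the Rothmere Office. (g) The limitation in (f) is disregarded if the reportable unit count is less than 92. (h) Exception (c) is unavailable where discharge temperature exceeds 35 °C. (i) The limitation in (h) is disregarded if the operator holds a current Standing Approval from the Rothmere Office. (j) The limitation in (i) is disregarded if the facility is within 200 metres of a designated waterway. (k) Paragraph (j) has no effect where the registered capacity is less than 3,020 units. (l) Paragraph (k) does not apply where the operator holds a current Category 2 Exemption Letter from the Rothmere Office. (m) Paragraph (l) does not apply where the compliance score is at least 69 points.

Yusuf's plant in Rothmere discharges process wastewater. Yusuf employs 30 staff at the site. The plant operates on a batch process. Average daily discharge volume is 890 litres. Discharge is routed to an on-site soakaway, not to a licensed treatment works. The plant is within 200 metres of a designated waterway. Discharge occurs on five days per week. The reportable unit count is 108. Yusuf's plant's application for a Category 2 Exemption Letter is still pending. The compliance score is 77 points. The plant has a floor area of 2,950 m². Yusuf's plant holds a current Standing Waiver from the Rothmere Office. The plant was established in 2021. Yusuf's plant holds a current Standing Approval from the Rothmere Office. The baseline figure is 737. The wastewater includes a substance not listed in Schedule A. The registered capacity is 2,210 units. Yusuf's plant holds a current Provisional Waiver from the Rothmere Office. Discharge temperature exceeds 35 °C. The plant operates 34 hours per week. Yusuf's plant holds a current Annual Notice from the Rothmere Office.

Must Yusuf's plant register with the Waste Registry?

Exception (a): the facility operates on a batch process; a current Annual Notice is held — every condition holds. But: (f) operates against (a): a current Standing Waiver is held. (g) is not triggered (the reportable unit count is 108, not less than 92), so (f) stands. (a) is therefore removed.
Exception (b) requires that discharge occurs on no more than two days per week; but discharge occurs on five days per week, so (b) is unavailable.
Exception (c)'s conditions are all satisfied: the facility's floor area is 2,950 m², below the 3,200 m² limit; the facility's operating hours per week are 34, below the 40 limit. Applying paragraphs (h)–(m): (h) would limit (c) — discharge temperature exceeds 35 °C — but (i) sets (h) aside: (i) is triggered — a current Standing Approval is held. (j) operates (the plant is within 200 m of a designated waterway), but is itself disapplied by (k): (k) operates against (j): the registered capacity is 2,210 units, less than the 3,020 units limit. (l) does not operate here (no current Category 2 Exemption Letter is held), so (k) stands. (c) remains available.
Exception (d) requires that all discharge is routed to a licensed treatment works; but discharge is not routed to a licensed treatment works, so (d) is unavailable.
Exception (e) does not apply: the wastewater includes a non-Schedule-A substance.

No — exception (c) applies; Yusuf's plant is not required to register with the Waste Registry.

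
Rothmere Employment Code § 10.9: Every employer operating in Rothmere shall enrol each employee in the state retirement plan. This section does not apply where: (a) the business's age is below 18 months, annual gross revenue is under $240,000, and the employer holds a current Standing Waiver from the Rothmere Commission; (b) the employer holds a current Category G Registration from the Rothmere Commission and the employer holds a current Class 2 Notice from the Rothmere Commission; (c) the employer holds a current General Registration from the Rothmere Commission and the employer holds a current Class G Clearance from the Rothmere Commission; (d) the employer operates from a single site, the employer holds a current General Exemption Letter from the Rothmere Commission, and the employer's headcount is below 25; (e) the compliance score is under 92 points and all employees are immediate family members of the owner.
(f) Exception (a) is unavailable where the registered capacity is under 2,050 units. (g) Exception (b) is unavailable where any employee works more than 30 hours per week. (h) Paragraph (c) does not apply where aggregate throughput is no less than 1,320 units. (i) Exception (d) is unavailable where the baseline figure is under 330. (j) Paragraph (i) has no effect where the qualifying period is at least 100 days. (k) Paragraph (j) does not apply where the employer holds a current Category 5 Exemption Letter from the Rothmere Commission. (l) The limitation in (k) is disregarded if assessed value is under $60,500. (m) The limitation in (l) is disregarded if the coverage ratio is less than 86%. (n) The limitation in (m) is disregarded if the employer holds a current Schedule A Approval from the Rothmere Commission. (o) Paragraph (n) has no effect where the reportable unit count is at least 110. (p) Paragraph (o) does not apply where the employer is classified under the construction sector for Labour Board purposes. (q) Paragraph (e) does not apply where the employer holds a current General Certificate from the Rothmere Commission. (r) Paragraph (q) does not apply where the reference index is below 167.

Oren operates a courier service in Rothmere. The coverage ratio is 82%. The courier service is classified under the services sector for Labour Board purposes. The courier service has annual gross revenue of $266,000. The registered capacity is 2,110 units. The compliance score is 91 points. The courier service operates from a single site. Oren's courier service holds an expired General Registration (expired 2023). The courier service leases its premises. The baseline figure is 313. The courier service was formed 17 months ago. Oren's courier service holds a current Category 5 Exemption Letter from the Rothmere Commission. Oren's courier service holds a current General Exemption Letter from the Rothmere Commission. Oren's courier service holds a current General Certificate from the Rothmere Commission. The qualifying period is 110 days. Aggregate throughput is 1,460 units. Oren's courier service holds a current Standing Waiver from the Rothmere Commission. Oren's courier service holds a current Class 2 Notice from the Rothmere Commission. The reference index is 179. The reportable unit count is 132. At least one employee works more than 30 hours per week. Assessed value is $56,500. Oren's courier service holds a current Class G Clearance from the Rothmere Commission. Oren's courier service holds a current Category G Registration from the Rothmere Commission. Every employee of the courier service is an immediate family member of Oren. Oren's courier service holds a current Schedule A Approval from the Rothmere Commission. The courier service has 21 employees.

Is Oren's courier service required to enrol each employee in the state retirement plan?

Yes — Oren's courier service must enrol each employee in the state retirement plan.

Exception (a) does not apply: annual gross revenue is $266,000, not under $240,000.
Exception (b)'s conditions are all satisfied: a current Category G Registration is held; a current Class 2 Notice is held. But: (g) operates against (b): at least one employee exceeds 30 hours/week. Exception (b) does not apply.
Exception (c) requires that the employer holds a current General Registration from the Rothmere Commission; but no current General Registration is held, so (c) is unavailable.
All of (d)'s requirements are met (the employer operates from a single site; a current General Exemption Letter is held; the employer's headcount is 21, below the 25 limit). However, paragraphs (i)–(p) must be considered: (i) operates against (d): the baseline figure is 313, under the 330 limit. (j) would limit (i) — the qualifying period is 110 days, meeting the 100 days threshold — but (k) sets (j) aside: (k) is engaged — a current Category 5 Exemption Letter is held. (l) would limit (k) — assessed value is $56,500, under the $60,500 limit — but (m) sets (l) aside: (m) operates against (l): the coverage ratio is 82%, less than the 86% limit. (n) applies (a current Schedule A Approval is held), but is itself disapplied by (o): (o) operates against (n): the reportable unit count is 132, meeting the 110 threshold. (p) is not triggered (the courier service is classified under the services sector), so (o) stands. (d) is therefore removed.
Exception (e)'s conditions are all satisfied: the compliance score is 91 points, under the 92 points limit; every employee is an immediate family member. Turning to paragraphs (q)–(r): (q) operates against (e): a current General Certificate is held. (r) does not operate here (the reference index is 179, not below 167), so (q) stands. (e) is therefore removed.
Every exception is unavailable, so the rule governs.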